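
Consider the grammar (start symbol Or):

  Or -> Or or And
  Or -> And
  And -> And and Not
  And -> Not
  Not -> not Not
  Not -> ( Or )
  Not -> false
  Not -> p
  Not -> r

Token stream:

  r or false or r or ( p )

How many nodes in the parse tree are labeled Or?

5

[Or [Or [Or [Or [And [Not r]]] or [And [Not false]]] or [And [Not r]]] or [And [Not ( [Or [And [Not p]]] )]]]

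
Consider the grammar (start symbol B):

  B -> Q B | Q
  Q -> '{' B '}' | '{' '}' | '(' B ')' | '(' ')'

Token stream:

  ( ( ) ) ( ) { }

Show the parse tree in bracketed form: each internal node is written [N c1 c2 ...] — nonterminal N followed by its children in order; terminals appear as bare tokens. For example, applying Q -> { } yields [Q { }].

B
Q B
( B ) B
( Q ) B
( ( ) ) B
( ( ) ) Q B
( ( ) ) ( ) B
( ( ) ) ( ) Q
( ( ) ) ( ) { }

[B [Q ( [B [Q ( )]] )] [B [Q ( )] [B [Q { }]]]]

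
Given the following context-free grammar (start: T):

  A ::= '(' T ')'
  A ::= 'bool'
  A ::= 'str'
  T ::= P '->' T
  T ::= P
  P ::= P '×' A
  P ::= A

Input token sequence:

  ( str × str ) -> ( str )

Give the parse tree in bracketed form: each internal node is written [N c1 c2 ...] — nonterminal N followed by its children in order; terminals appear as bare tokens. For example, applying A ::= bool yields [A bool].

T
P -> T
A -> T
( T ) -> T
( P ) -> T
( P × A ) -> T
( A × A ) -> T
( str × A ) -> T
( str × str ) -> T
( str × str ) -> P
( str × str ) -> A
( str × str ) -> ( T )
( str × str ) -> ( P )
( str × str ) -> ( A )
( str × str ) -> ( str )

[T [P [A ( [T [P [P [A str]] × [A str]]] )]] -> [T [P [A ( [T [P [A str]]] )]]]]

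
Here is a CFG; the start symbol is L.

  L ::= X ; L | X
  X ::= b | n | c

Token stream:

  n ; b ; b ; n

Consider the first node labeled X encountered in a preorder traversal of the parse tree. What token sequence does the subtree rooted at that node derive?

[L [X n] ; [L [X b] ; [L [X b] ; [L [X n]]]]]

n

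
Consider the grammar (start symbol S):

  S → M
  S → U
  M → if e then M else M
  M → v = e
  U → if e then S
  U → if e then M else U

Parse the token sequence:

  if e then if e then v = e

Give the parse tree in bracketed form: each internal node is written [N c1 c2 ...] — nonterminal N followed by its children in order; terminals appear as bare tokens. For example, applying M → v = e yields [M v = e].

S
U
if e then S
if e then U
if e then if e then S
if e then if e then M
if e then if e then v = e

[S [U if e then [S [U if e then [S [M v = e]]]]]]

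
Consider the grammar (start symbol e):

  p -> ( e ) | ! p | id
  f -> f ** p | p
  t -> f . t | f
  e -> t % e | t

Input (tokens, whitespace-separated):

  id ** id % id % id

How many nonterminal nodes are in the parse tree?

14

[e [t [f [f [p id]] ** [p id]]] % [e [t [f [p id]]] % [e [t [f [p id]]]]]]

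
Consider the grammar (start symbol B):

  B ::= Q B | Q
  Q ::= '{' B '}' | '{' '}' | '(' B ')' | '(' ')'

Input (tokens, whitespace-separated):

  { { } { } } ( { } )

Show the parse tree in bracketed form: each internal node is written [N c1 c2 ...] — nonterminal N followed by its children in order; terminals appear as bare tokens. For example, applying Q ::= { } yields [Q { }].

B
Q B
{ B } B
{ Q B } B
{ { } B } B
{ { } Q } B
{ { } { } } B
{ { } { } } Q
{ { } { } } ( B )
{ { } { } } ( Q )
{ { } { } } ( { } )

[B [Q { [B [Q { }] [B [Q { }]]] }] [B [Q ( [B [Q { }]] )]]]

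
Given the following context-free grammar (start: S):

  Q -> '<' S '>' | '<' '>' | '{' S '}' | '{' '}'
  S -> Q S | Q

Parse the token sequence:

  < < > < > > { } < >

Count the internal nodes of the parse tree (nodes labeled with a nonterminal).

[S [Q < [S [Q < >] [S [Q < >]]] >] [S [Q { }] [S [Q < >]]]]

10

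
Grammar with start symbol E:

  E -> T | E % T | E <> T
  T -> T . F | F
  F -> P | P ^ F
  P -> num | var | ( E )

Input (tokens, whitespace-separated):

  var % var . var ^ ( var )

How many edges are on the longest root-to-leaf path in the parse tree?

[E [E [T [F [P var]]]] % [T [T [F [P var]]] . [F [P var] ^ [F [P ( [E [T [F [P var]]]] )]]]]]

9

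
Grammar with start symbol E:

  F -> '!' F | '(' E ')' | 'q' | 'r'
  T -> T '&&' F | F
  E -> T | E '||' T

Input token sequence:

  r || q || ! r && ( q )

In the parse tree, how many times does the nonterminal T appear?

5

[E [E [E [T [F r]]] || [T [F q]]] || [T [T [F ! [F r]]] && [F ( [E [T [F q]]] )]]]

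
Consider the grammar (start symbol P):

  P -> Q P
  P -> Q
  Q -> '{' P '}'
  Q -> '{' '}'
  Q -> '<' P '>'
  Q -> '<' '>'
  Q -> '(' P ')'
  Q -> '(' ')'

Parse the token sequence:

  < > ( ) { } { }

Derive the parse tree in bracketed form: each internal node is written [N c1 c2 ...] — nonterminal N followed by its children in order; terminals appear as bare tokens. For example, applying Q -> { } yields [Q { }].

P
Q P
< > P
< > Q P
< > ( ) P
< > ( ) Q P
< > ( ) { } P
< > ( ) { } Q
< > ( ) { } { }

[P [Q < >] [P [Q ( )] [P [Q { }] [P [Q { }]]]]]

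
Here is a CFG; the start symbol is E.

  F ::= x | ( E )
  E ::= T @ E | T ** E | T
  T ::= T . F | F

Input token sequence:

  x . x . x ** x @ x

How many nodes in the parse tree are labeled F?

5

[E [T [T [T [F x]] . [F x]] . [F x]] ** [E [T [F x]] @ [E [T [F x]]]]]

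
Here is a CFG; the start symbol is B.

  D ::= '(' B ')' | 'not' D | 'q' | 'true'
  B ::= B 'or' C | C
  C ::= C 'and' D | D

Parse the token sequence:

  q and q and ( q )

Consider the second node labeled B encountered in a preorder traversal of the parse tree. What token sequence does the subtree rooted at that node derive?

q

[B [C [C [C [D q]] and [D q]] and [D ( [B [C [D q]]] )]]]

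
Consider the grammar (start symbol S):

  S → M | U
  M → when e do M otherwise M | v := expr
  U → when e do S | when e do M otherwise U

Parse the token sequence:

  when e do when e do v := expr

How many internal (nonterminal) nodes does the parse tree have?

[S [U when e do [S [U when e do [S [M v := expr]]]]]]

6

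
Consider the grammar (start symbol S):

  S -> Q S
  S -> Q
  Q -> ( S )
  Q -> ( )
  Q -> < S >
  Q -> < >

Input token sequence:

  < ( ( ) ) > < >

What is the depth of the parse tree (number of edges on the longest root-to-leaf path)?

[S [Q < [S [Q ( [S [Q ( )]] )]] >] [S [Q < >]]]

6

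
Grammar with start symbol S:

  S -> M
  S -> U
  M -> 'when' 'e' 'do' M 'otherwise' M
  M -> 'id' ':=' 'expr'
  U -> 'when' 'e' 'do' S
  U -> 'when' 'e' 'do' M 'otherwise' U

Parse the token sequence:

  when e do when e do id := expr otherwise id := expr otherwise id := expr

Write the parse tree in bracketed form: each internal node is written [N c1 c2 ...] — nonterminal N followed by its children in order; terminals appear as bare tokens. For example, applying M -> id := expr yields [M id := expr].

S
M
when e do M otherwise M
when e do when e do M otherwise M otherwise M
when e do when e do id := expr otherwise M otherwise M
when e do when e do id := expr otherwise id := expr otherwise M
when e do when e do id := expr otherwise id := expr otherwise id := expr

[S [M when e do [M when e do [M id := expr] otherwise [M id := expr]] otherwise [M id := expr]]]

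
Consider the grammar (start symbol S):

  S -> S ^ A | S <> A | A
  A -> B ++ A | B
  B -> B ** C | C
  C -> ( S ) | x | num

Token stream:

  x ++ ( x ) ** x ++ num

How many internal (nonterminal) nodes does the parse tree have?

16

[S [A [B [C x]] ++ [A [B [B [C ( [S [A [B [C x]]]] )]] ** [C x]] ++ [A [B [C num]]]]]]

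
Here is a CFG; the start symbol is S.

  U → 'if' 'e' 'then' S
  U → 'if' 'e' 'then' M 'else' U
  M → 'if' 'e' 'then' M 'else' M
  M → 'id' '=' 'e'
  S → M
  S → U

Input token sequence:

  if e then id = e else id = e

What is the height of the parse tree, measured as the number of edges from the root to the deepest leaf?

[S [M if e then [M id = e] else [M id = e]]]

3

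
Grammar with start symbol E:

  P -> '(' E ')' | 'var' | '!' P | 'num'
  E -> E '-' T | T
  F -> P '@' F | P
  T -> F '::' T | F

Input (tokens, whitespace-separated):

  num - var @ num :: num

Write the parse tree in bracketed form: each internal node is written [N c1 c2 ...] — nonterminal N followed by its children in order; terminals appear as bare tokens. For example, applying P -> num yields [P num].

[E [E [T [F [P num]]]] - [T [F [P var] @ [F [P num]]] :: [T [F [P num]]]]]

E
E - T
T - T
F - T
P - T
num - T
num - F :: T
num - P @ F :: T
num - var @ F :: T
num - var @ P :: T
num - var @ num :: T
num - var @ num :: F
num - var @ num :: P
num - var @ num :: num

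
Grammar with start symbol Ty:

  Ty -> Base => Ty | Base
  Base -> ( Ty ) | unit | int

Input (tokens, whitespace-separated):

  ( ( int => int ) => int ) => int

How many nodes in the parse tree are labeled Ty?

[Ty [Base ( [Ty [Base ( [Ty [Base int] => [Ty [Base int]]] )] => [Ty [Base int]]] )] => [Ty [Base int]]]

6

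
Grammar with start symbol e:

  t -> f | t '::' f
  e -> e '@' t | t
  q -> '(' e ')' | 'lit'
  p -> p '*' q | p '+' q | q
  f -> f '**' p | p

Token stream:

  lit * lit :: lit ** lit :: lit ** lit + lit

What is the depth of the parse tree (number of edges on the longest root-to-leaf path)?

8

[e [t [t [t [f [p [p [q lit]] * [q lit]]]] :: [f [f [p [q lit]]] ** [p [q lit]]]] :: [f [f [p [q lit]]] ** [p [p [q lit]] + [q lit]]]]]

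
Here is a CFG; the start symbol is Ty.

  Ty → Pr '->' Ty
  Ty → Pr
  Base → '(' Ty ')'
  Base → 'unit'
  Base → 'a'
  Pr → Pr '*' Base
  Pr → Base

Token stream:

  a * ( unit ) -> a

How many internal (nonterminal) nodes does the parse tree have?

[Ty [Pr [Pr [Base a]] * [Base ( [Ty [Pr [Base unit]]] )]] -> [Ty [Pr [Base a]]]]

11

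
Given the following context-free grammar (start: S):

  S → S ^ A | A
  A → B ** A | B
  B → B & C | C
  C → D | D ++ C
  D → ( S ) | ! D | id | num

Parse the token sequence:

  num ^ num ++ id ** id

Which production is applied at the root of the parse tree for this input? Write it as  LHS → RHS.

[S [S [A [B [C [D num]]]]] ^ [A [B [C [D num] ++ [C [D id]]]] ** [A [B [C [D id]]]]]]

S → S ^ A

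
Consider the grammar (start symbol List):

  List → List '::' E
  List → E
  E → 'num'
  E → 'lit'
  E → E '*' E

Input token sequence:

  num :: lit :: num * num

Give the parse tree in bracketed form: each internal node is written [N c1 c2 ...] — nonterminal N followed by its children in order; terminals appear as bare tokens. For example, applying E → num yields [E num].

[List [List [List [E num]] :: [E lit]] :: [E [E num] * [E num]]]

List
List :: E
List :: E :: E
E :: E :: E
num :: E :: E
num :: lit :: E
num :: lit :: E * E
num :: lit :: num * E
num :: lit :: num * num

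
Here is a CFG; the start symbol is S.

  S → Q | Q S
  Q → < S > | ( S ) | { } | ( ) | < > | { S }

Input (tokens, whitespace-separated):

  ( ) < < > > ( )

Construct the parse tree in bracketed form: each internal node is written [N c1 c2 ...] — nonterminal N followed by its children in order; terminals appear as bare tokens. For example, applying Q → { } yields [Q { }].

S
Q S
( ) S
( ) Q S
( ) < S > S
( ) < Q > S
( ) < < > > S
( ) < < > > Q
( ) < < > > ( )

[S [Q ( )] [S [Q < [S [Q < >]] >] [S [Q ( )]]]]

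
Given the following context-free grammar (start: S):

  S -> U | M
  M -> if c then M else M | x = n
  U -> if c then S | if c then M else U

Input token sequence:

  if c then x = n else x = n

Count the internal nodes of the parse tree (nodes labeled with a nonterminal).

[S [M if c then [M x = n] else [M x = n]]]

4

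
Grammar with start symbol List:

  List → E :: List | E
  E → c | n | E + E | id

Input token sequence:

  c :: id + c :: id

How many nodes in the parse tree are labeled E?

5

[List [E c] :: [List [E [E id] + [E c]] :: [List [E id]]]]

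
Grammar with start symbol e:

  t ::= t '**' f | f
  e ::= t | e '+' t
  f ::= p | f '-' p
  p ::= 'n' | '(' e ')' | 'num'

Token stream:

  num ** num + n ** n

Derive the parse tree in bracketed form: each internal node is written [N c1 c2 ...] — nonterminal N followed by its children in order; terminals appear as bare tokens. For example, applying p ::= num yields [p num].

[e [e [t [t [f [p num]]] ** [f [p num]]]] + [t [t [f [p n]]] ** [f [p n]]]]

e
e + t
t + t
t ** f + t
f ** f + t
p ** f + t
num ** f + t
num ** p + t
num ** num + t
num ** num + t ** f
num ** num + f ** f
num ** num + p ** f
num ** num + n ** f
num ** num + n ** p
num ** num + n ** n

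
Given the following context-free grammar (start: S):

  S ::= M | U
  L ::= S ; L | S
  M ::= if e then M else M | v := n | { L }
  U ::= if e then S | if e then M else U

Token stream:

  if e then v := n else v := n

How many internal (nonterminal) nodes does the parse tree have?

[S [M if e then [M v := n] else [M v := n]]]

4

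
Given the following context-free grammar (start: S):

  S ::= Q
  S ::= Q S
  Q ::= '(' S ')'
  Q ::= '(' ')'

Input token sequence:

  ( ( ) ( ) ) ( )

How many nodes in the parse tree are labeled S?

4

[S [Q ( [S [Q ( )] [S [Q ( )]]] )] [S [Q ( )]]]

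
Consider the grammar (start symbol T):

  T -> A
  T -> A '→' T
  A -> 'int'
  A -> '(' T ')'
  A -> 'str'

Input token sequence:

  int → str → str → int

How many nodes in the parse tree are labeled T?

[T [A int] → [T [A str] → [T [A str] → [T [A int]]]]]

4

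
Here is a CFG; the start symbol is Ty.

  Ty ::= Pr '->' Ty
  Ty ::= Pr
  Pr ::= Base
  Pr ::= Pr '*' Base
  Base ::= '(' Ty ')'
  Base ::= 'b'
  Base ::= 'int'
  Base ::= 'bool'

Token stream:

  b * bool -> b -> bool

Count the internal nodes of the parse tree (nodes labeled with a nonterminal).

11

[Ty [Pr [Pr [Base b]] * [Base bool]] -> [Ty [Pr [Base b]] -> [Ty [Pr [Base bool]]]]]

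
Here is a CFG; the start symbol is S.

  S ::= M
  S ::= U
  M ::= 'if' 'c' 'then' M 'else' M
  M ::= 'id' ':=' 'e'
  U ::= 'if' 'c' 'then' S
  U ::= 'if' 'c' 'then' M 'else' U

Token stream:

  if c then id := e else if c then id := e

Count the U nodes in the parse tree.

[S [U if c then [M id := e] else [U if c then [S [M id := e]]]]]

2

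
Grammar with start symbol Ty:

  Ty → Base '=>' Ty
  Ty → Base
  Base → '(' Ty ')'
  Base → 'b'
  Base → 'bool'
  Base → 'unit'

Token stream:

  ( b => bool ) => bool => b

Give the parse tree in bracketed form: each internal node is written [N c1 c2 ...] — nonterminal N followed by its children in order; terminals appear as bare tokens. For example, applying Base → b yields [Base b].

[Ty [Base ( [Ty [Base b] => [Ty [Base bool]]] )] => [Ty [Base bool] => [Ty [Base b]]]]

Ty
Base => Ty
( Ty ) => Ty
( Base => Ty ) => Ty
( b => Ty ) => Ty
( b => Base ) => Ty
( b => bool ) => Ty
( b => bool ) => Base => Ty
( b => bool ) => bool => Ty
( b => bool ) => bool => Base
( b => bool ) => bool => b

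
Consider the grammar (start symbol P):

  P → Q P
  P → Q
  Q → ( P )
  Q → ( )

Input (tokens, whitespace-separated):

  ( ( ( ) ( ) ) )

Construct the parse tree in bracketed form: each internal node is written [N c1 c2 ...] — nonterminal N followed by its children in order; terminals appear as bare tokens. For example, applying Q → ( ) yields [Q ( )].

[P [Q ( [P [Q ( [P [Q ( )] [P [Q ( )]]] )]] )]]

P
Q
( P )
( Q )
( ( P ) )
( ( Q P ) )
( ( ( ) P ) )
( ( ( ) Q ) )
( ( ( ) ( ) ) )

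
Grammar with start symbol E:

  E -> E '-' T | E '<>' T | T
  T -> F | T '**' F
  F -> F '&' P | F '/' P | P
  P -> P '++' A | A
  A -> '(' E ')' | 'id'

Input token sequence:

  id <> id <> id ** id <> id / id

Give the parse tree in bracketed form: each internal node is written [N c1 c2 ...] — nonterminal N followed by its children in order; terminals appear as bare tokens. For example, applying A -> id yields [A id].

[E [E [E [E [T [F [P [A id]]]]] <> [T [F [P [A id]]]]] <> [T [T [F [P [A id]]]] ** [F [P [A id]]]]] <> [T [F [F [P [A id]]] / [P [A id]]]]]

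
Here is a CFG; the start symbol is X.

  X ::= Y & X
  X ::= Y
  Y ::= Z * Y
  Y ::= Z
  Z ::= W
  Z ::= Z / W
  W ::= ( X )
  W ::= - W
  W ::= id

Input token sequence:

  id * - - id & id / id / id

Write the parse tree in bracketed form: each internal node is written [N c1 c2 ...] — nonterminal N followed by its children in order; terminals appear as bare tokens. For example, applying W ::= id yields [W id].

X
Y & X
Z * Y & X
W * Y & X
id * Y & X
id * Z & X
id * W & X
id * - W & X
id * - - W & X
id * - - id & X
id * - - id & Y
id * - - id & Z
id * - - id & Z / W
id * - - id & Z / W / W
id * - - id & W / W / W
id * - - id & id / W / W
id * - - id & id / id / W
id * - - id & id / id / id

[X [Y [Z [W id]] * [Y [Z [W - [W - [W id]]]]]] & [X [Y [Z [Z [Z [W id]] / [W id]] / [W id]]]]]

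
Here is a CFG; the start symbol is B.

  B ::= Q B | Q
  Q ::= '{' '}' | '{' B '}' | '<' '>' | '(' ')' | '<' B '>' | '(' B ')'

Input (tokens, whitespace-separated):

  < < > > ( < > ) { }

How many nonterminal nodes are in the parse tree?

10

[B [Q < [B [Q < >]] >] [B [Q ( [B [Q < >]] )] [B [Q { }]]]]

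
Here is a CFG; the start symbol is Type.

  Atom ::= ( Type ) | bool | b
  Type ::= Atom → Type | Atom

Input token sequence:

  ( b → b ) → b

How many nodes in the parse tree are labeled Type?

[Type [Atom ( [Type [Atom b] → [Type [Atom b]]] )] → [Type [Atom b]]]

4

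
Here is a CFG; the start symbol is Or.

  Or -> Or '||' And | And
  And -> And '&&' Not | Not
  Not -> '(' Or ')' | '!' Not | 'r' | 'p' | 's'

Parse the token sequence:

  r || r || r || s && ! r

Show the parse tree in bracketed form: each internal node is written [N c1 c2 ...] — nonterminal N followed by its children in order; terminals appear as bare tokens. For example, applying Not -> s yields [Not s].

Or
Or || And
Or || And || And
Or || And || And || And
And || And || And || And
Not || And || And || And
r || And || And || And
r || Not || And || And
r || r || And || And
r || r || Not || And
r || r || r || And
r || r || r || And && Not
r || r || r || Not && Not
r || r || r || s && Not
r || r || r || s && ! Not
r || r || r || s && ! r

[Or [Or [Or [Or [And [Not r]]] || [And [Not r]]] || [And [Not r]]] || [And [And [Not s]] && [Not ! [Not r]]]]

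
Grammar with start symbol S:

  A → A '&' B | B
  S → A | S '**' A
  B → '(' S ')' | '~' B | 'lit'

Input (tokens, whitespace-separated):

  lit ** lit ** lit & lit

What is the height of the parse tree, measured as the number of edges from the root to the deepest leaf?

5

[S [S [S [A [B lit]]] ** [A [B lit]]] ** [A [A [B lit]] & [B lit]]]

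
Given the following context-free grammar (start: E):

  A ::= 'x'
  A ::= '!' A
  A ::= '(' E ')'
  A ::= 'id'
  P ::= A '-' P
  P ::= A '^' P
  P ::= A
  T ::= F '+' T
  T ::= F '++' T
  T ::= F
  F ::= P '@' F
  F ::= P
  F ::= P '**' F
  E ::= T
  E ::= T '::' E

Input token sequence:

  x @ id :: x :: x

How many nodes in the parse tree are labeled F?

[E [T [F [P [A x]] @ [F [P [A id]]]]] :: [E [T [F [P [A x]]]] :: [E [T [F [P [A x]]]]]]]

4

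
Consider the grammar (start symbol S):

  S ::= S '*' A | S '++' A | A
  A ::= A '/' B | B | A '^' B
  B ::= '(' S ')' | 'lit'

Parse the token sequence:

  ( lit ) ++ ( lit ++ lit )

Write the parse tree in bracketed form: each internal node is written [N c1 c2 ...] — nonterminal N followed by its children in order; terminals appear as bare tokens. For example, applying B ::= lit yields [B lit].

S
S ++ A
A ++ A
B ++ A
( S ) ++ A
( A ) ++ A
( B ) ++ A
( lit ) ++ A
( lit ) ++ B
( lit ) ++ ( S )
( lit ) ++ ( S ++ A )
( lit ) ++ ( A ++ A )
( lit ) ++ ( B ++ A )
( lit ) ++ ( lit ++ A )
( lit ) ++ ( lit ++ B )
( lit ) ++ ( lit ++ lit )

[S [S [A [B ( [S [A [B lit]]] )]]] ++ [A [B ( [S [S [A [B lit]]] ++ [A [B lit]]] )]]]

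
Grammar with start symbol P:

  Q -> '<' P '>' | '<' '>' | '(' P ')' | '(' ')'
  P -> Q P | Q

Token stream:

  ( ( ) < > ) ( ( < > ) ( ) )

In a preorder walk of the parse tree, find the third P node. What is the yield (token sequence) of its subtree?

< >

[P [Q ( [P [Q ( )] [P [Q < >]]] )] [P [Q ( [P [Q ( [P [Q < >]] )] [P [Q ( )]]] )]]]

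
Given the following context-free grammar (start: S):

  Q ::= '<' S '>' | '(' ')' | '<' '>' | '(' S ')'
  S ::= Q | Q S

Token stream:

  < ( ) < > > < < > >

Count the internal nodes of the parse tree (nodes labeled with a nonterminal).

10

[S [Q < [S [Q ( )] [S [Q < >]]] >] [S [Q < [S [Q < >]] >]]]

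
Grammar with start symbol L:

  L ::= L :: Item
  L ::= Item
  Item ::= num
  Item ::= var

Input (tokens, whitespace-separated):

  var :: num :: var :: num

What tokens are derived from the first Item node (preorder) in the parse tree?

[L [L [L [L [Item var]] :: [Item num]] :: [Item var]] :: [Item num]]

var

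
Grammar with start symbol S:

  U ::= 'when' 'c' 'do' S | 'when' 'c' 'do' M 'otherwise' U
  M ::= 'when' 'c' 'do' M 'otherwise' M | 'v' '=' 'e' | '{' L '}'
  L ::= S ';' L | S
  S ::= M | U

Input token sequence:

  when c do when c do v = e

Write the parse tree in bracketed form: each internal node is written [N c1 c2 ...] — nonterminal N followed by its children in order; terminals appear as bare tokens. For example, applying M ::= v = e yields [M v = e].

S
U
when c do S
when c do U
when c do when c do S
when c do when c do M
when c do when c do v = e

[S [U when c do [S [U when c do [S [M v = e]]]]]]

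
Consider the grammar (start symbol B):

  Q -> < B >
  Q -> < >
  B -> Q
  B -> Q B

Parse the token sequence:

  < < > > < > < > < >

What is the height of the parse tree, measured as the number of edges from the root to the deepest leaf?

[B [Q < [B [Q < >]] >] [B [Q < >] [B [Q < >] [B [Q < >]]]]]

5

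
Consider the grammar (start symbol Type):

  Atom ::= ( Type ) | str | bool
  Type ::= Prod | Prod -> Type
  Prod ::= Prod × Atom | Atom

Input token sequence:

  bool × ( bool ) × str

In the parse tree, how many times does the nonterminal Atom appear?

4

[Type [Prod [Prod [Prod [Atom bool]] × [Atom ( [Type [Prod [Atom bool]]] )]] × [Atom str]]]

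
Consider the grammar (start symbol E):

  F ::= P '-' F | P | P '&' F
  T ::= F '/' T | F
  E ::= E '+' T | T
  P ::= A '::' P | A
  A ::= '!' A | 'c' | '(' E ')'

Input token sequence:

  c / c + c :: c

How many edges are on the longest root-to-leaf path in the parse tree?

[E [E [T [F [P [A c]]] / [T [F [P [A c]]]]]] + [T [F [P [A c] :: [P [A c]]]]]]

7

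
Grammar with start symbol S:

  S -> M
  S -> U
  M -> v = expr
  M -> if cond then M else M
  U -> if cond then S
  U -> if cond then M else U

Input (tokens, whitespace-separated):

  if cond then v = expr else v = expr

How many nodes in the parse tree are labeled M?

[S [M if cond then [M v = expr] else [M v = expr]]]

3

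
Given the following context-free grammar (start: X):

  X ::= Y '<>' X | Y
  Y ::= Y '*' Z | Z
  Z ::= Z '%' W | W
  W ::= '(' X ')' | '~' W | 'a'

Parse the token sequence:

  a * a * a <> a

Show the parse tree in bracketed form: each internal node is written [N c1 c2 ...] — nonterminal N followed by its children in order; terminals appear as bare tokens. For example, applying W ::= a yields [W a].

[X [Y [Y [Y [Z [W a]]] * [Z [W a]]] * [Z [W a]]] <> [X [Y [Z [W a]]]]]

X
Y <> X
Y * Z <> X
Y * Z * Z <> X
Z * Z * Z <> X
W * Z * Z <> X
a * Z * Z <> X
a * W * Z <> X
a * a * Z <> X
a * a * W <> X
a * a * a <> X
a * a * a <> Y
a * a * a <> Z
a * a * a <> W
a * a * a <> a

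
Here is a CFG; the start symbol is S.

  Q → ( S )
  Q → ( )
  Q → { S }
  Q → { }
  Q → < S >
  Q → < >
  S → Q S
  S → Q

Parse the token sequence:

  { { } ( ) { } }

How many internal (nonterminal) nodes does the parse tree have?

[S [Q { [S [Q { }] [S [Q ( )] [S [Q { }]]]] }]]

8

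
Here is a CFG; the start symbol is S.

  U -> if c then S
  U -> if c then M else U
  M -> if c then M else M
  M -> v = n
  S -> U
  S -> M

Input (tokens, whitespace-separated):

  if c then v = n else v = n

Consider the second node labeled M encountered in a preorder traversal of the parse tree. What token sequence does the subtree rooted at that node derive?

[S [M if c then [M v = n] else [M v = n]]]

v = n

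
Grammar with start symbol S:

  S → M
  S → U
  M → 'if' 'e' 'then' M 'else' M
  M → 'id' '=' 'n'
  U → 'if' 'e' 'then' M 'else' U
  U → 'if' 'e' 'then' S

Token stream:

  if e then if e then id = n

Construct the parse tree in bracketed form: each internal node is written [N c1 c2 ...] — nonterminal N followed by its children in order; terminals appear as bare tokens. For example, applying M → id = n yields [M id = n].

S
U
if e then S
if e then U
if e then if e then S
if e then if e then M
if e then if e then id = n

[S [U if e then [S [U if e then [S [M id = n]]]]]]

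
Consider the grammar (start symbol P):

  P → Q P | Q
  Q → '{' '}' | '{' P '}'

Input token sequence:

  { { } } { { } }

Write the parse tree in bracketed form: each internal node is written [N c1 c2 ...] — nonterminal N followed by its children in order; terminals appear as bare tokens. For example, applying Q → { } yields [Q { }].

[P [Q { [P [Q { }]] }] [P [Q { [P [Q { }]] }]]]

P
Q P
{ P } P
{ Q } P
{ { } } P
{ { } } Q
{ { } } { P }
{ { } } { Q }
{ { } } { { } }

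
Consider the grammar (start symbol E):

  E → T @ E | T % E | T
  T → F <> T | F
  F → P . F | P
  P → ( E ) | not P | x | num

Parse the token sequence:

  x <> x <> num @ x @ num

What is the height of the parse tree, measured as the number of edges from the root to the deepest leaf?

[E [T [F [P x]] <> [T [F [P x]] <> [T [F [P num]]]]] @ [E [T [F [P x]]] @ [E [T [F [P num]]]]]]

6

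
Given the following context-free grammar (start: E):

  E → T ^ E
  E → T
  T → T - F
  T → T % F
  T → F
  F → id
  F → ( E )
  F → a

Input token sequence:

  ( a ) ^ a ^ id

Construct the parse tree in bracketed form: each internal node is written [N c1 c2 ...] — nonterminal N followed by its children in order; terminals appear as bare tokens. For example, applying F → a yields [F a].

E
T ^ E
F ^ E
( E ) ^ E
( T ) ^ E
( F ) ^ E
( a ) ^ E
( a ) ^ T ^ E
( a ) ^ F ^ E
( a ) ^ a ^ E
( a ) ^ a ^ T
( a ) ^ a ^ F
( a ) ^ a ^ id

[E [T [F ( [E [T [F a]]] )]] ^ [E [T [F a]] ^ [E [T [F id]]]]]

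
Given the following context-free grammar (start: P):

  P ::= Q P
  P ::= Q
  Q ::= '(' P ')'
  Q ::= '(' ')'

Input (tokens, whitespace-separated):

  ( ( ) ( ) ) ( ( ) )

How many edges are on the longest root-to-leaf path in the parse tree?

5

[P [Q ( [P [Q ( )] [P [Q ( )]]] )] [P [Q ( [P [Q ( )]] )]]]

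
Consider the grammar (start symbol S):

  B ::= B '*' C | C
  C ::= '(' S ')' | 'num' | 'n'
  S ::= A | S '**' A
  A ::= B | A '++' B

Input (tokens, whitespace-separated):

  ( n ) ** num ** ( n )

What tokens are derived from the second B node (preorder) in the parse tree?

[S [S [S [A [B [C ( [S [A [B [C n]]]] )]]]] ** [A [B [C num]]]] ** [A [B [C ( [S [A [B [C n]]]] )]]]]

n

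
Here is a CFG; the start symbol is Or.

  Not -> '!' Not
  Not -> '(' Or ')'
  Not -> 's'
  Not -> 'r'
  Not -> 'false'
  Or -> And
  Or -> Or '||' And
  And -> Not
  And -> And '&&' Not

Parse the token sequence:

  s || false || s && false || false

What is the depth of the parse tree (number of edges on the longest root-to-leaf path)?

[Or [Or [Or [Or [And [Not s]]] || [And [Not false]]] || [And [And [Not s]] && [Not false]]] || [And [Not false]]]

6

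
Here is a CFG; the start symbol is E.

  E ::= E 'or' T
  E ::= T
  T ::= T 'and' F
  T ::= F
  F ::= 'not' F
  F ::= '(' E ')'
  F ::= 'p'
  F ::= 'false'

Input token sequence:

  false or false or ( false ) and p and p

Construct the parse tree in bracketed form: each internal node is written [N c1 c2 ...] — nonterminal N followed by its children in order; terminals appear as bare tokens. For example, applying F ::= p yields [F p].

E
E or T
E or T or T
T or T or T
F or T or T
false or T or T
false or F or T
false or false or T
false or false or T and F
false or false or T and F and F
false or false or F and F and F
false or false or ( E ) and F and F
false or false or ( T ) and F and F
false or false or ( F ) and F and F
false or false or ( false ) and F and F
false or false or ( false ) and p and F
false or false or ( false ) and p and p

[E [E [E [T [F false]]] or [T [F false]]] or [T [T [T [F ( [E [T [F false]]] )]] and [F p]] and [F p]]]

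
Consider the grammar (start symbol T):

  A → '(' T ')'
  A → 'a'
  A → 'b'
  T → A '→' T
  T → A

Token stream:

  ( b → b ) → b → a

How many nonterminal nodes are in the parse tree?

10

[T [A ( [T [A b] → [T [A b]]] )] → [T [A b] → [T [A a]]]]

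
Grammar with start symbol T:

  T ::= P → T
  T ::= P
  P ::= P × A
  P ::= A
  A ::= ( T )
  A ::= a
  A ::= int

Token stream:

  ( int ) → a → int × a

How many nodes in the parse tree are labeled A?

[T [P [A ( [T [P [A int]]] )]] → [T [P [A a]] → [T [P [P [A int]] × [A a]]]]]

5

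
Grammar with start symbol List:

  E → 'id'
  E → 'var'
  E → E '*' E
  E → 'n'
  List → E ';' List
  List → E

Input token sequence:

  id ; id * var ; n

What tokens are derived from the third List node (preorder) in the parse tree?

n

[List [E id] ; [List [E [E id] * [E var]] ; [List [E n]]]]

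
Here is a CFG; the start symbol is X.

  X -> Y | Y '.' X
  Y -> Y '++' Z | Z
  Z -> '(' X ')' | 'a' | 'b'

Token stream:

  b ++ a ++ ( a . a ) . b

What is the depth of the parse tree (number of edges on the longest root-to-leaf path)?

[X [Y [Y [Y [Z b]] ++ [Z a]] ++ [Z ( [X [Y [Z a]] . [X [Y [Z a]]]] )]] . [X [Y [Z b]]]]

7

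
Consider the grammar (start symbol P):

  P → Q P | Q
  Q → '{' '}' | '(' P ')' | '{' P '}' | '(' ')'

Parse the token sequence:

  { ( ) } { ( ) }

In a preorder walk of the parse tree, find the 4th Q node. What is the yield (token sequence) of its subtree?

[P [Q { [P [Q ( )]] }] [P [Q { [P [Q ( )]] }]]]

( )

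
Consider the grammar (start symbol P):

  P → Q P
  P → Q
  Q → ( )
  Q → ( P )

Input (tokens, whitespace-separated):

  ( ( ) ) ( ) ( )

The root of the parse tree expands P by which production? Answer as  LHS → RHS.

P → Q P

[P [Q ( [P [Q ( )]] )] [P [Q ( )] [P [Q ( )]]]]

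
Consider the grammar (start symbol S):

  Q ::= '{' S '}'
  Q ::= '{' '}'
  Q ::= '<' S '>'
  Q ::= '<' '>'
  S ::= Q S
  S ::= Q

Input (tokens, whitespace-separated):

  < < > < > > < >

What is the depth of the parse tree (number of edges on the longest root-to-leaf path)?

[S [Q < [S [Q < >] [S [Q < >]]] >] [S [Q < >]]]

5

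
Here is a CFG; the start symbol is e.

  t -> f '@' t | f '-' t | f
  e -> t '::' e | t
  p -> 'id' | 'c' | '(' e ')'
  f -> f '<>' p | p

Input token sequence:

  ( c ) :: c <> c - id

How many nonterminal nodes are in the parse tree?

[e [t [f [p ( [e [t [f [p c]]]] )]]] :: [e [t [f [f [p c]] <> [p c]] - [t [f [p id]]]]]]

17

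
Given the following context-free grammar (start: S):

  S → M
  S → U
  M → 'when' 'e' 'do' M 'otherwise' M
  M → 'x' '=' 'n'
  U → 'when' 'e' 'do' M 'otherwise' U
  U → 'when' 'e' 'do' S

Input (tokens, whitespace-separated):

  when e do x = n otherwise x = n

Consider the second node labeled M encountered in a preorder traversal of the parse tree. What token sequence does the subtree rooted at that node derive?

x = n

[S [M when e do [M x = n] otherwise [M x = n]]]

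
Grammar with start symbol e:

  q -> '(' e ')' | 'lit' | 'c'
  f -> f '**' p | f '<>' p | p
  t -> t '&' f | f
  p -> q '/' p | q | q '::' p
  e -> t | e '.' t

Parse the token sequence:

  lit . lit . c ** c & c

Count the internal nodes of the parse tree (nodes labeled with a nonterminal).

[e [e [e [t [f [p [q lit]]]]] . [t [f [p [q lit]]]]] . [t [t [f [f [p [q c]]] ** [p [q c]]]] & [f [p [q c]]]]]

22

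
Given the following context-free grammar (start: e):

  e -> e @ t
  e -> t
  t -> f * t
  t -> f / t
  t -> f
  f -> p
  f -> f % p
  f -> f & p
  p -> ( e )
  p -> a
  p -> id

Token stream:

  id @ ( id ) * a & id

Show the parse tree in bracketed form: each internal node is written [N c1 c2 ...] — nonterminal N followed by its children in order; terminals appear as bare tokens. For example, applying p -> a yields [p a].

[e [e [t [f [p id]]]] @ [t [f [p ( [e [t [f [p id]]]] )]] * [t [f [f [p a]] & [p id]]]]]

e
e @ t
t @ t
f @ t
p @ t
id @ t
id @ f * t
id @ p * t
id @ ( e ) * t
id @ ( t ) * t
id @ ( f ) * t
id @ ( p ) * t
id @ ( id ) * t
id @ ( id ) * f
id @ ( id ) * f & p
id @ ( id ) * p & p
id @ ( id ) * a & p
id @ ( id ) * a & id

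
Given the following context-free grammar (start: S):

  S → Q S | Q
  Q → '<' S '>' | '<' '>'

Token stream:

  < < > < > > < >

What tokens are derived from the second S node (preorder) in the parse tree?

< > < >

[S [Q < [S [Q < >] [S [Q < >]]] >] [S [Q < >]]]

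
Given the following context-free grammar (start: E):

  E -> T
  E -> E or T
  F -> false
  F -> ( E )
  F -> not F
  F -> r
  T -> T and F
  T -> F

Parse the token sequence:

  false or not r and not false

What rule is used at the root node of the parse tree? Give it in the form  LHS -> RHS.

[E [E [T [F false]]] or [T [T [F not [F r]]] and [F not [F false]]]]

E -> E or T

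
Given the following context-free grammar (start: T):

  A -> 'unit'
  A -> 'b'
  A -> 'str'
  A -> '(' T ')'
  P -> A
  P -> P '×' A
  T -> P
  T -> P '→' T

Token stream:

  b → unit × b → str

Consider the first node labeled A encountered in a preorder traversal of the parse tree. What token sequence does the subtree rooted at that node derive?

b

[T [P [A b]] → [T [P [P [A unit]] × [A b]] → [T [P [A str]]]]]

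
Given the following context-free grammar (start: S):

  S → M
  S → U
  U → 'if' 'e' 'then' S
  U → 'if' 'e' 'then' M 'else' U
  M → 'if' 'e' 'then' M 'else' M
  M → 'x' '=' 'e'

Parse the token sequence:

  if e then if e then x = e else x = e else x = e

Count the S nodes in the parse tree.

[S [M if e then [M if e then [M x = e] else [M x = e]] else [M x = e]]]

1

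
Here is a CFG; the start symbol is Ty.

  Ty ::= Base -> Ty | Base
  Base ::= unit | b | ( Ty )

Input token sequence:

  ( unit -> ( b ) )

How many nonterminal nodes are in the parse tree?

8

[Ty [Base ( [Ty [Base unit] -> [Ty [Base ( [Ty [Base b]] )]]] )]]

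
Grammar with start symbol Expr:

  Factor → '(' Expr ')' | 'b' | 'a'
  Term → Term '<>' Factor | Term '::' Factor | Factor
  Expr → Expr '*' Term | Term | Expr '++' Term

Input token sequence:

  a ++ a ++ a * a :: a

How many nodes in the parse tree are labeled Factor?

[Expr [Expr [Expr [Expr [Term [Factor a]]] ++ [Term [Factor a]]] ++ [Term [Factor a]]] * [Term [Term [Factor a]] :: [Factor a]]]

5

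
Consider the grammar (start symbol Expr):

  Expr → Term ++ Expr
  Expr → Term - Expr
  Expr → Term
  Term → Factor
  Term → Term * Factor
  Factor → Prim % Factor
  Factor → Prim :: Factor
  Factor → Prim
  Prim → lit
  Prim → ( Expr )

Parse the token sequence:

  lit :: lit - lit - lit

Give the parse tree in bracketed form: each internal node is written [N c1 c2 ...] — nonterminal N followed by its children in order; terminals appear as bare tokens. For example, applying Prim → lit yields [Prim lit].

[Expr [Term [Factor [Prim lit] :: [Factor [Prim lit]]]] - [Expr [Term [Factor [Prim lit]]] - [Expr [Term [Factor [Prim lit]]]]]]

Expr
Term - Expr
Factor - Expr
Prim :: Factor - Expr
lit :: Factor - Expr
lit :: Prim - Expr
lit :: lit - Expr
lit :: lit - Term - Expr
lit :: lit - Factor - Expr
lit :: lit - Prim - Expr
lit :: lit - lit - Expr
lit :: lit - lit - Term
lit :: lit - lit - Factor
lit :: lit - lit - Prim
lit :: lit - lit - lit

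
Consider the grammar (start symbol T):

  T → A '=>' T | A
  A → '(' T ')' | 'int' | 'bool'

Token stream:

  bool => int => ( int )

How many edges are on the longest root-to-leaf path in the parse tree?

[T [A bool] => [T [A int] => [T [A ( [T [A int]] )]]]]

6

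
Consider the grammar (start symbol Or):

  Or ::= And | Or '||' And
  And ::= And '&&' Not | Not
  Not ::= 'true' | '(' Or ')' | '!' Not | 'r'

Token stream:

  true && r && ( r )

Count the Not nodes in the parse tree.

4

[Or [And [And [And [Not true]] && [Not r]] && [Not ( [Or [And [Not r]]] )]]]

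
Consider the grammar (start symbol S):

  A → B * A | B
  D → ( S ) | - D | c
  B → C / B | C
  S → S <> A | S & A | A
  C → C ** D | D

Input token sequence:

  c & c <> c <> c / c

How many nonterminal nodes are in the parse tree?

[S [S [S [S [A [B [C [D c]]]]] & [A [B [C [D c]]]]] <> [A [B [C [D c]]]]] <> [A [B [C [D c]] / [B [C [D c]]]]]]

23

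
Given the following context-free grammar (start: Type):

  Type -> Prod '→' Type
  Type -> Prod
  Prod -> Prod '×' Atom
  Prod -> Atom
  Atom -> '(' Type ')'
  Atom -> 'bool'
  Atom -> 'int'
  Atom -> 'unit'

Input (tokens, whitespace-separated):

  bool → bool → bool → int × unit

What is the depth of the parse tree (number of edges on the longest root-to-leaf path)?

[Type [Prod [Atom bool]] → [Type [Prod [Atom bool]] → [Type [Prod [Atom bool]] → [Type [Prod [Prod [Atom int]] × [Atom unit]]]]]]

7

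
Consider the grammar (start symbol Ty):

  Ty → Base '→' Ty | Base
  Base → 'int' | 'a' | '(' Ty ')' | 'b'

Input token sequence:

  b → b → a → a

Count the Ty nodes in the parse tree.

4

[Ty [Base b] → [Ty [Base b] → [Ty [Base a] → [Ty [Base a]]]]]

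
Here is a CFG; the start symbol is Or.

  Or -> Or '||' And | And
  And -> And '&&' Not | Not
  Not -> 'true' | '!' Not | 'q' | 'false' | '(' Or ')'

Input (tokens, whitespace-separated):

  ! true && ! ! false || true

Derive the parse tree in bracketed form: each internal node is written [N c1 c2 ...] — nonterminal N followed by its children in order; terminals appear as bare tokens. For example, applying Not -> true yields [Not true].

[Or [Or [And [And [Not ! [Not true]]] && [Not ! [Not ! [Not false]]]]] || [And [Not true]]]

Or
Or || And
And || And
And && Not || And
Not && Not || And
! Not && Not || And
! true && Not || And
! true && ! Not || And
! true && ! ! Not || And
! true && ! ! false || And
! true && ! ! false || Not
! true && ! ! false || true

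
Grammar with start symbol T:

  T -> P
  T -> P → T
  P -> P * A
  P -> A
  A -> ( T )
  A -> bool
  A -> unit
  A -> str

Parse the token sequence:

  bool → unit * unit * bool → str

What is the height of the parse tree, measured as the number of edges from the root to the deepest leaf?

6

[T [P [A bool]] → [T [P [P [P [A unit]] * [A unit]] * [A bool]] → [T [P [A str]]]]]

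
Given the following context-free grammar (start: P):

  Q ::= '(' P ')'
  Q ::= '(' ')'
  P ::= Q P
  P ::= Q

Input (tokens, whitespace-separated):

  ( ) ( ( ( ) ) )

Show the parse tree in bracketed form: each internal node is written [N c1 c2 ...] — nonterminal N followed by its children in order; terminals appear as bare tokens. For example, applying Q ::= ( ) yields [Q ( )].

P
Q P
( ) P
( ) Q
( ) ( P )
( ) ( Q )
( ) ( ( P ) )
( ) ( ( Q ) )
( ) ( ( ( ) ) )

[P [Q ( )] [P [Q ( [P [Q ( [P [Q ( )]] )]] )]]]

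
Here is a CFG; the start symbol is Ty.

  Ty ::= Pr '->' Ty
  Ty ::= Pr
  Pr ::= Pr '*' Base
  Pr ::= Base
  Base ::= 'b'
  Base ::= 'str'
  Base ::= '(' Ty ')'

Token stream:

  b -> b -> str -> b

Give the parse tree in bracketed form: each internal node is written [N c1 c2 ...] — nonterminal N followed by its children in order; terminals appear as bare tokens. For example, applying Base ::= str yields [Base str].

Ty
Pr -> Ty
Base -> Ty
b -> Ty
b -> Pr -> Ty
b -> Base -> Ty
b -> b -> Ty
b -> b -> Pr -> Ty
b -> b -> Base -> Ty
b -> b -> str -> Ty
b -> b -> str -> Pr
b -> b -> str -> Base
b -> b -> str -> b

[Ty [Pr [Base b]] -> [Ty [Pr [Base b]] -> [Ty [Pr [Base str]] -> [Ty [Pr [Base b]]]]]]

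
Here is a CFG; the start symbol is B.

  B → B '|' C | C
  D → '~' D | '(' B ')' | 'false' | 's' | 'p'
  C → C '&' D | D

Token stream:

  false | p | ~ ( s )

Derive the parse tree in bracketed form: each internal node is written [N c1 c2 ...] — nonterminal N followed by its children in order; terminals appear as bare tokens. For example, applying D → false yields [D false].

[B [B [B [C [D false]]] | [C [D p]]] | [C [D ~ [D ( [B [C [D s]]] )]]]]

B
B | C
B | C | C
C | C | C
D | C | C
false | C | C
false | D | C
false | p | C
false | p | D
false | p | ~ D
false | p | ~ ( B )
false | p | ~ ( C )
false | p | ~ ( D )
false | p | ~ ( s )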